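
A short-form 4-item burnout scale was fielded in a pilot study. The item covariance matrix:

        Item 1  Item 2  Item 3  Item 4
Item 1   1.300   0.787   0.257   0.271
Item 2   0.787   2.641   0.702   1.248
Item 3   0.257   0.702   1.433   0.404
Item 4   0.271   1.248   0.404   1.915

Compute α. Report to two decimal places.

Σσ²ᵢ = 1.300 + 2.641 + 1.433 + 1.915 = 7.289
Σ_{i<j} σ_ij = 3.669
total variance = 7.289 + 2 × 3.669 = 14.627
α = (k/(k−1))·(1 − Σσ²ᵢ/total variance) = (4/3)·(1 − 7.289/14.627) = 0.67

α = 0.67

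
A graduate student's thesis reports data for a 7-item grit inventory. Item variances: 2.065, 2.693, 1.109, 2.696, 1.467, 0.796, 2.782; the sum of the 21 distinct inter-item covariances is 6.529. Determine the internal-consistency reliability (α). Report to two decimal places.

Σσ²ᵢ = 2.065 + 2.693 + 1.109 + 2.696 + 1.467 + 0.796 + 2.782 = 13.608
Sum of distinct covariances = 6.529
σ²_total = Σσ²ᵢ + 2·Σcov = 13.608 + 2 × 6.529 = 26.666
α = (7/6)·(1 − 13.608/26.666) = 0.57

α = 0.57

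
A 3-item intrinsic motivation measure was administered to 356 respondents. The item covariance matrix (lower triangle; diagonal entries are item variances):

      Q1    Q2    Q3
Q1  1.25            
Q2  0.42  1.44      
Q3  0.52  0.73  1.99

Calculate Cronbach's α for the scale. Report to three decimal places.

Σσᵢ² = 1.25 + 1.44 + 1.99 = 4.68
Sum of off-diagonal covariances = 1.67
total variance = 4.68 + 2 × 1.67 = 8.02
α = (k/(k−1))·(1 − Σσᵢ²/total variance) = (3/2)·(1 − 4.68/8.02) = 0.625

α = 0.625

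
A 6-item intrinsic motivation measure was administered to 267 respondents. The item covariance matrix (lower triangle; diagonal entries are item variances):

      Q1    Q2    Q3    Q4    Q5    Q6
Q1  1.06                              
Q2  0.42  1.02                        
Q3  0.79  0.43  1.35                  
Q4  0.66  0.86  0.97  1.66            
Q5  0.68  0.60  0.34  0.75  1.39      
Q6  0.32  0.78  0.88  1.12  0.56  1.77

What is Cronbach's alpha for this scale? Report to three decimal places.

ΣVar(i) = 1.06 + 1.02 + 1.35 + 1.66 + 1.39 + 1.77 = 8.25
Sum of the distinct covariances = 10.16
total variance = 8.25 + 2 × 10.16 = 28.57
α = (k/(k−1))·(1 − ΣVar(i)/total variance) = (6/5)·(1 − 8.25/28.57) = 0.853

Cronbach's alpha = 0.853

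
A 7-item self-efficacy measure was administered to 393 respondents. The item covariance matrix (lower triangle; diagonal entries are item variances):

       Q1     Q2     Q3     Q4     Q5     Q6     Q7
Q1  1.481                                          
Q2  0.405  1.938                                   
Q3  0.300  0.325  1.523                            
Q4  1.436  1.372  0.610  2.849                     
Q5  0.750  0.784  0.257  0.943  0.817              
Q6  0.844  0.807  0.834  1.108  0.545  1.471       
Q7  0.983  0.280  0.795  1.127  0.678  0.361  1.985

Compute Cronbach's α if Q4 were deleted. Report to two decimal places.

Remaining items: Q1, Q2, Q3, Q5, Q6, Q7 (k = 6).
sum of item variances = 1.481 + 1.938 + 1.523 + 0.817 + 1.471 + 1.985 = 9.215
σ²_total = 9.215 + 2 × 8.948 = 27.111
α (item deleted) = (6/5)·(1 − 9.215/27.111) = 0.79

α = 0.79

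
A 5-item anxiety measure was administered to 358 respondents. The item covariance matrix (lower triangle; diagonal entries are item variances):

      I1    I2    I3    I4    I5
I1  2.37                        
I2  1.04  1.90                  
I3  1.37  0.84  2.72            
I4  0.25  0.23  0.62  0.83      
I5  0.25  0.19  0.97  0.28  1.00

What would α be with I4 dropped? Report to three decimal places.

Remaining items: I1, I2, I3, I5 (k = 4).
Σσ²ᵢ = 2.37 + 1.90 + 2.72 + 1.00 = 7.99
σ²_T = 7.99 + 2 × 4.66 = 17.31
α (item deleted) = (4/3)·(1 − 7.99/17.31) = 0.718

α = 0.718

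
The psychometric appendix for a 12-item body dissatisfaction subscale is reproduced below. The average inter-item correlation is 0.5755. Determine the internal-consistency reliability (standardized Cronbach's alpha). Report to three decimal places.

α = 0.942

Standardized α = k·r̄ / (1 + (k−1)·r̄) = 12 × 0.5755 / (1 + 11 × 0.5755)
  = 6.9060 / 7.3305 = 0.942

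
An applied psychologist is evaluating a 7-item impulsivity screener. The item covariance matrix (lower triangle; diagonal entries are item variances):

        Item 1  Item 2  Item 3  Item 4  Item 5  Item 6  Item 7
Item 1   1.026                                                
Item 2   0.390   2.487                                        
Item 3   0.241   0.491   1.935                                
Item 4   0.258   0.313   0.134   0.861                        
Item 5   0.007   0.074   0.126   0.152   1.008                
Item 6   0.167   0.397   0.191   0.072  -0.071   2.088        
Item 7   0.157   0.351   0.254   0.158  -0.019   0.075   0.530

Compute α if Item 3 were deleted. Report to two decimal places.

α = 0.46

Remaining items: Item 1, Item 2, Item 4, Item 5, Item 6, Item 7 (k = 6).
Σσ²ᵢ = 1.026 + 2.487 + 0.861 + 1.008 + 2.088 + 0.530 = 8.000
Var(T) = 8.000 + 2 × 2.481 = 12.962
α (item deleted) = (6/5)·(1 − 8.000/12.962) = 0.46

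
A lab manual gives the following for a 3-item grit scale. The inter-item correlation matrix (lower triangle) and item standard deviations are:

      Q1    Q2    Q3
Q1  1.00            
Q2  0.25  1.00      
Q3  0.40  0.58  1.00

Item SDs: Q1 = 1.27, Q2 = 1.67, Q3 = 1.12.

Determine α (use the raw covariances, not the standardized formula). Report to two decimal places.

Σσ²ᵢ = 1.27² + 1.67² + 1.12² = 5.6562
Covariances σ_ij = r_ij · s_i · s_j:
  σ(Q1,Q2) = 0.25 × 1.27 × 1.67 = 0.5302
  σ(Q1,Q3) = 0.40 × 1.27 × 1.12 = 0.5690
  σ(Q2,Q3) = 0.58 × 1.67 × 1.12 = 1.0848
σ²_T = Σσ²ᵢ + 2·Σσ_ij = 5.6562 + 2 × 2.1840 = 10.0242
α = (3/2)·(1 − 5.6562/10.0242) = 0.65

α = 0.65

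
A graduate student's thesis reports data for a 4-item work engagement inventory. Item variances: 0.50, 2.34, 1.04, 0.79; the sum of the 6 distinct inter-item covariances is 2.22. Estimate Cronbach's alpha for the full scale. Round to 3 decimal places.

sum of item variances = 0.50 + 2.34 + 1.04 + 0.79 = 4.67
Sum of distinct covariances = 2.22
σ²_total = sum of item variances + 2·Σcov = 4.67 + 2 × 2.22 = 9.11
α = (4/3)·(1 − 4.67/9.11) = 0.650

Cronbach's alpha = 0.650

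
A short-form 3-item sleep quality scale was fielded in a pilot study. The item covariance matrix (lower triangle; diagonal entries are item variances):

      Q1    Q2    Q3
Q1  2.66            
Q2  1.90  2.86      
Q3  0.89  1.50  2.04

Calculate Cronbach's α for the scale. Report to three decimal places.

α = 0.797

ΣVar(i) = 2.66 + 2.86 + 2.04 = 7.56
Sum of off-diagonal covariances = 4.29
σ²_total = 7.56 + 2 × 4.29 = 16.14
α = (k/(k−1))·(1 − ΣVar(i)/σ²_total) = (3/2)·(1 − 7.56/16.14) = 0.797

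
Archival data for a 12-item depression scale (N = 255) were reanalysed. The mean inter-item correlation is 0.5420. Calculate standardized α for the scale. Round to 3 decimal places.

standardized α = 0.934

Standardized α = k·r̄ / (1 + (k−1)·r̄) = 12 × 0.5420 / (1 + 11 × 0.5420)
  = 6.5040 / 6.9620 = 0.934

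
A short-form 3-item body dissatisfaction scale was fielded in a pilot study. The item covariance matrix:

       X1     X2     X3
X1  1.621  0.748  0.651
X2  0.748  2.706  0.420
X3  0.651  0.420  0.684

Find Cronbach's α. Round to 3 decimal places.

Cronbach's α = 0.631

sum of item variances = 1.621 + 2.706 + 0.684 = 5.011
Σ_{i<j} σ_ij = 1.819
σ²_T = 5.011 + 2 × 1.819 = 8.649
α = (k/(k−1))·(1 − sum of item variances/σ²_T) = (3/2)·(1 − 5.011/8.649) = 0.631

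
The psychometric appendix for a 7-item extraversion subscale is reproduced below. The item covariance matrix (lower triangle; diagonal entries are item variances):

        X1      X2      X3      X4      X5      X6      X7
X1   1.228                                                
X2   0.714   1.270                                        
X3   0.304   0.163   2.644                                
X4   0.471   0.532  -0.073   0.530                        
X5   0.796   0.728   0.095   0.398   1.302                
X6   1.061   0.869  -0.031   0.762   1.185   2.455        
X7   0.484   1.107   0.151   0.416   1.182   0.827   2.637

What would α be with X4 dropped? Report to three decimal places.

α = 0.751

Remaining items: X1, X2, X3, X5, X6, X7 (k = 6).
ΣVar(i) = 1.228 + 1.270 + 2.644 + 1.302 + 2.455 + 2.637 = 11.536
total variance = 11.536 + 2 × 9.635 = 30.806
α (item deleted) = (6/5)·(1 − 11.536/30.806) = 0.751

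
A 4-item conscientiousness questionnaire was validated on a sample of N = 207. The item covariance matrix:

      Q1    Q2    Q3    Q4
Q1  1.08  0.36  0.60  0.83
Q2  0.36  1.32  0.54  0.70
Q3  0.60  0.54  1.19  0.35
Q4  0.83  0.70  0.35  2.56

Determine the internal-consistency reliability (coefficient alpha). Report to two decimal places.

coefficient alpha = 0.70

sum of item variances = 1.08 + 1.32 + 1.19 + 2.56 = 6.15
Sum of off-diagonal covariances = 3.38
total variance = 6.15 + 2 × 3.38 = 12.91
α = (k/(k−1))·(1 − sum of item variances/total variance) = (4/3)·(1 − 6.15/12.91) = 0.70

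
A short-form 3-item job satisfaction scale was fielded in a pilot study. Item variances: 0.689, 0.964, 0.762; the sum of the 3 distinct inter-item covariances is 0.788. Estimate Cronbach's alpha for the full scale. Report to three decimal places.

α = 0.592

ΣVar(i) = 0.689 + 0.964 + 0.762 = 2.415
Sum of distinct covariances = 0.788
σ²_T = ΣVar(i) + 2·Σcov = 2.415 + 2 × 0.788 = 3.991
α = (3/2)·(1 − 2.415/3.991) = 0.592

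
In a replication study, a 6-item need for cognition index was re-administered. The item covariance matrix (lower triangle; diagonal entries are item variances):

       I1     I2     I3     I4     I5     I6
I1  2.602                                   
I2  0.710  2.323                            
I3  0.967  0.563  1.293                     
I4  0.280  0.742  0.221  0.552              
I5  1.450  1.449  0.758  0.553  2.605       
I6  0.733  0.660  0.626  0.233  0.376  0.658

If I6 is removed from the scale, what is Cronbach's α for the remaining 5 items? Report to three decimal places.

α = 0.777

Remaining items: I1, I2, I3, I4, I5 (k = 5).
sum of item variances = 2.602 + 2.323 + 1.293 + 0.552 + 2.605 = 9.375
Var(T) = 9.375 + 2 × 7.693 = 24.761
α (item deleted) = (5/4)·(1 − 9.375/24.761) = 0.777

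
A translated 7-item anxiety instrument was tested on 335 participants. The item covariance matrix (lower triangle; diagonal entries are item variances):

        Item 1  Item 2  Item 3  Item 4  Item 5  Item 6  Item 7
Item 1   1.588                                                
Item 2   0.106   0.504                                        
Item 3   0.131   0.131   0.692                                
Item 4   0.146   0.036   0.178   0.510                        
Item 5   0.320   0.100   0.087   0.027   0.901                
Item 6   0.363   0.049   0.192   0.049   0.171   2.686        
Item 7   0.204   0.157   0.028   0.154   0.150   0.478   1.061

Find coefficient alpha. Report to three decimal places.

Σσ²ᵢ = 1.588 + 0.504 + 0.692 + 0.510 + 0.901 + 2.686 + 1.061 = 7.942
Sum of off-diagonal covariances = 3.257
Var(T) = 7.942 + 2 × 3.257 = 14.456
α = (k/(k−1))·(1 − Σσ²ᵢ/Var(T)) = (7/6)·(1 − 7.942/14.456) = 0.526

coefficient alpha = 0.526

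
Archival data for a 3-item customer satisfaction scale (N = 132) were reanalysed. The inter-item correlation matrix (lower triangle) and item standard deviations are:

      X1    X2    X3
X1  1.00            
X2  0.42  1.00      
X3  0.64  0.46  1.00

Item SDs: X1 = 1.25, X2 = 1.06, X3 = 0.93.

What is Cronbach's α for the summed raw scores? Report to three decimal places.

Cronbach's α = 0.745

Σσ²ᵢ = 1.25² + 1.06² + 0.93² = 3.5510
Covariances σ_ij = r_ij · s_i · s_j:
  σ(X1,X2) = 0.42 × 1.25 × 1.06 = 0.5565
  σ(X1,X3) = 0.64 × 1.25 × 0.93 = 0.7440
  σ(X2,X3) = 0.46 × 1.06 × 0.93 = 0.4535
σ²_T = Σσ²ᵢ + 2·Σσ_ij = 3.5510 + 2 × 1.7540 = 7.0590
α = (3/2)·(1 − 3.5510/7.0590) = 0.745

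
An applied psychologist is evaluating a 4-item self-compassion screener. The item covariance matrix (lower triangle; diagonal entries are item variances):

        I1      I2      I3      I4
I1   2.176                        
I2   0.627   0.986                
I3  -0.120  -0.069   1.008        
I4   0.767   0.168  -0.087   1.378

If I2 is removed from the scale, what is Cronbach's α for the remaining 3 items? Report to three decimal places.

Remaining items: I1, I3, I4 (k = 3).
ΣVar(i) = 2.176 + 1.008 + 1.378 = 4.562
total variance = 4.562 + 2 × 0.560 = 5.682
α (item deleted) = (3/2)·(1 − 4.562/5.682) = 0.296

α = 0.296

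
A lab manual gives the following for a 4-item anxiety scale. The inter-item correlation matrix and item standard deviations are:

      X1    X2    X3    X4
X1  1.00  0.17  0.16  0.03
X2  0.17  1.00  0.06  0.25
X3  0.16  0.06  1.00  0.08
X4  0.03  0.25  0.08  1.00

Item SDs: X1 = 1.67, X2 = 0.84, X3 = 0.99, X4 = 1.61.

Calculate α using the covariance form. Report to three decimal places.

α = 0.316

Σσ²ᵢ = 1.67² + 0.84² + 0.99² + 1.61² = 7.0667
Covariances σ_ij = r_ij · s_i · s_j:
  σ(X1,X2) = 0.17 × 1.67 × 0.84 = 0.2385
  σ(X1,X3) = 0.16 × 1.67 × 0.99 = 0.2645
  σ(X1,X4) = 0.03 × 1.67 × 1.61 = 0.0807
  σ(X2,X3) = 0.06 × 0.84 × 0.99 = 0.0499
  σ(X2,X4) = 0.25 × 0.84 × 1.61 = 0.3381
  σ(X3,X4) = 0.08 × 0.99 × 1.61 = 0.1275
σ²_T = Σσ²ᵢ + 2·Σσ_ij = 7.0667 + 2 × 1.0992 = 9.2651
α = (4/3)·(1 − 7.0667/9.2651) = 0.316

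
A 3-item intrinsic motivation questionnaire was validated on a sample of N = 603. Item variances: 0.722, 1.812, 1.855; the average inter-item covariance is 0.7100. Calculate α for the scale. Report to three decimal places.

α = 0.739

sum of item variances = 0.722 + 1.812 + 1.855 = 4.389
Sum of the 3 distinct covariances = 3 × 0.7100 = 2.1300
σ²_total = sum of item variances + 2·Σcov = 4.389 + 2 × 2.1300 = 8.6490
α = (3/2)·(1 − 4.389/8.6490) = 0.739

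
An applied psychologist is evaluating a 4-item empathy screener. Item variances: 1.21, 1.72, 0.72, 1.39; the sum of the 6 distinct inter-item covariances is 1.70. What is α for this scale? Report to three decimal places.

α = 0.537

sum of item variances = 1.21 + 1.72 + 0.72 + 1.39 = 5.04
Sum of distinct covariances = 1.70
Var(T) = sum of item variances + 2·Σcov = 5.04 + 2 × 1.70 = 8.44
α = (4/3)·(1 − 5.04/8.44) = 0.537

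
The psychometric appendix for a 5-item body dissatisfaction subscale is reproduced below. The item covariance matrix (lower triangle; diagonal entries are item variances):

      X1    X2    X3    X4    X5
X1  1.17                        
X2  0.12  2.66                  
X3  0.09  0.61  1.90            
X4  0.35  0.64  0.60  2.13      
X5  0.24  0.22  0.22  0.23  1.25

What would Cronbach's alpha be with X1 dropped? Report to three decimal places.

Cronbach's alpha = 0.518

Remaining items: X2, X3, X4, X5 (k = 4).
Σσᵢ² = 2.66 + 1.90 + 2.13 + 1.25 = 7.94
σ²_total = 7.94 + 2 × 2.52 = 12.98
α (item deleted) = (4/3)·(1 − 7.94/12.98) = 0.518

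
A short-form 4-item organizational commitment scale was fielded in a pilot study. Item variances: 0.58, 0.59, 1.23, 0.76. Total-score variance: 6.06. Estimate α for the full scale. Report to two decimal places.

sum of item variances = 0.58 + 0.59 + 1.23 + 0.76 = 3.16
α = (k/(k−1))·(1 − sum of item variances/σ²_total) = (4/3)·(1 − 3.16/6.06) = 0.64

α = 0.64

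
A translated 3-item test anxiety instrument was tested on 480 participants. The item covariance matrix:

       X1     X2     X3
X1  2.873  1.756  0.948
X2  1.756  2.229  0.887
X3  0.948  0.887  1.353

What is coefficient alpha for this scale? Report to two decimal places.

coefficient alpha = 0.79

Σσᵢ² = 2.873 + 2.229 + 1.353 = 6.455
Sum of the distinct covariances = 3.591
total variance = 6.455 + 2 × 3.591 = 13.637
α = (k/(k−1))·(1 − Σσᵢ²/total variance) = (3/2)·(1 − 6.455/13.637) = 0.79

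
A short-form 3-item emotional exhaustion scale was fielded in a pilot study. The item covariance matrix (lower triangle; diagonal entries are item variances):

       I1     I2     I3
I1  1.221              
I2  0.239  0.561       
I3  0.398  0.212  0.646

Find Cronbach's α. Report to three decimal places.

Σσᵢ² = 1.221 + 0.561 + 0.646 = 2.428
Sum of off-diagonal covariances = 0.849
σ²_total = 2.428 + 2 × 0.849 = 4.126
α = (k/(k−1))·(1 − Σσᵢ²/σ²_total) = (3/2)·(1 − 2.428/4.126) = 0.617

Cronbach's α = 0.617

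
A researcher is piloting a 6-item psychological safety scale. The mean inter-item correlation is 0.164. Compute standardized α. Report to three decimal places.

Standardized α = k·r̄ / (1 + (k−1)·r̄) = 6 × 0.164 / (1 + 5 × 0.164)
  = 0.9840 / 1.8200 = 0.541

standardized α = 0.541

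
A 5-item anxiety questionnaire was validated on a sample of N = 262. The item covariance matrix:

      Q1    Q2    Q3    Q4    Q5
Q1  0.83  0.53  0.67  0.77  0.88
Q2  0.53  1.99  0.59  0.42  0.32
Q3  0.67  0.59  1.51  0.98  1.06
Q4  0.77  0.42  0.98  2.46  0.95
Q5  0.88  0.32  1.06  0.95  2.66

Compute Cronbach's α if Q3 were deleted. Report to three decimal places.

α = 0.658

Remaining items: Q1, Q2, Q4, Q5 (k = 4).
sum of item variances = 0.83 + 1.99 + 2.46 + 2.66 = 7.94
total variance = 7.94 + 2 × 3.87 = 15.68
α (item deleted) = (4/3)·(1 − 7.94/15.68) = 0.658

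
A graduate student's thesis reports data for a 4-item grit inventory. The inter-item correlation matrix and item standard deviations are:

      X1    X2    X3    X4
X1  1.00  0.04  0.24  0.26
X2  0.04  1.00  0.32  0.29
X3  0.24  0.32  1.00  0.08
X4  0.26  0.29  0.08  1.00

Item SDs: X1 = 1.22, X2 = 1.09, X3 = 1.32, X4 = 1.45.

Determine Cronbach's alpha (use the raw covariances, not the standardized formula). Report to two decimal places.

Cronbach's alpha = 0.50

Σσ²ᵢ = 1.22² + 1.09² + 1.32² + 1.45² = 6.5214
Covariances σ_ij = r_ij · s_i · s_j:
  σ(X1,X2) = 0.04 × 1.22 × 1.09 = 0.0532
  σ(X1,X3) = 0.24 × 1.22 × 1.32 = 0.3865
  σ(X1,X4) = 0.26 × 1.22 × 1.45 = 0.4599
  σ(X2,X3) = 0.32 × 1.09 × 1.32 = 0.4604
  σ(X2,X4) = 0.29 × 1.09 × 1.45 = 0.4583
  σ(X3,X4) = 0.08 × 1.32 × 1.45 = 0.1531
σ²_T = Σσ²ᵢ + 2·Σσ_ij = 6.5214 + 2 × 1.9714 = 10.4642
α = (4/3)·(1 − 6.5214/10.4642) = 0.50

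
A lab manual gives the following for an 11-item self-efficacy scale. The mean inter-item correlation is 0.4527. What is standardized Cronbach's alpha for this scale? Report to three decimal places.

Standardized α = k·r̄ / (1 + (k−1)·r̄) = 11 × 0.4527 / (1 + 10 × 0.4527)
  = 4.9797 / 5.5270 = 0.901

standardized Cronbach's alpha = 0.901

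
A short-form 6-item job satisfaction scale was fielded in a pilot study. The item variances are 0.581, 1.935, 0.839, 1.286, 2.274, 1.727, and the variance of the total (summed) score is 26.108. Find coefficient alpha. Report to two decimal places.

ΣVar(i) = 0.581 + 1.935 + 0.839 + 1.286 + 2.274 + 1.727 = 8.642
α = (k/(k−1))·(1 − ΣVar(i)/total variance) = (6/5)·(1 − 8.642/26.108) = 0.80

α = 0.80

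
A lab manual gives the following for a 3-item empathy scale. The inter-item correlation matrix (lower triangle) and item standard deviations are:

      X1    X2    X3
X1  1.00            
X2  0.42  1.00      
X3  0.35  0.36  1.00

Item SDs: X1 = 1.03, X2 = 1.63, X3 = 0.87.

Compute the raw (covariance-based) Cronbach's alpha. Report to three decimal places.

Σσ²ᵢ = 1.03² + 1.63² + 0.87² = 4.4747
Covariances σ_ij = r_ij · s_i · s_j:
  σ(X1,X2) = 0.42 × 1.03 × 1.63 = 0.7051
  σ(X1,X3) = 0.35 × 1.03 × 0.87 = 0.3136
  σ(X2,X3) = 0.36 × 1.63 × 0.87 = 0.5105
σ²_T = Σσ²ᵢ + 2·Σσ_ij = 4.4747 + 2 × 1.5292 = 7.5331
α = (3/2)·(1 − 4.4747/7.5331) = 0.609

α = 0.609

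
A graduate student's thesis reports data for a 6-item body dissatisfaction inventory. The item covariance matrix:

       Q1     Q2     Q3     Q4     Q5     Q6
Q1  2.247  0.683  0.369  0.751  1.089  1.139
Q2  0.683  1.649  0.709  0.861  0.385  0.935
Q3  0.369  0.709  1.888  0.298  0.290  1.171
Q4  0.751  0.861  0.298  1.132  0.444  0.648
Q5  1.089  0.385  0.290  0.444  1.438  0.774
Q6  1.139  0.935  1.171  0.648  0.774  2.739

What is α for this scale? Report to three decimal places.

Σσ²ᵢ = 2.247 + 1.649 + 1.888 + 1.132 + 1.438 + 2.739 = 11.093
Σ_{i<j} σ_ij = 10.546
σ²_total = 11.093 + 2 × 10.546 = 32.185
α = (k/(k−1))·(1 − Σσ²ᵢ/σ²_total) = (6/5)·(1 − 11.093/32.185) = 0.786

α = 0.786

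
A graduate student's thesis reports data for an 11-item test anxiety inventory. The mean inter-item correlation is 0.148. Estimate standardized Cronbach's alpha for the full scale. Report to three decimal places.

Standardized α = k·r̄ / (1 + (k−1)·r̄) = 11 × 0.148 / (1 + 10 × 0.148)
  = 1.6280 / 2.4800 = 0.656

α = 0.656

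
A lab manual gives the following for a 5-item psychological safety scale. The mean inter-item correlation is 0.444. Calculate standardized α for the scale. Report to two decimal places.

Standardized α = k·r̄ / (1 + (k−1)·r̄) = 5 × 0.444 / (1 + 4 × 0.444)
  = 2.2200 / 2.7760 = 0.80

standardized α = 0.80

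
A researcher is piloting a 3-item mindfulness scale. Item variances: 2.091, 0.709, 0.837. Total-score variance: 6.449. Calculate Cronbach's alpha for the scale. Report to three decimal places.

Cronbach's alpha = 0.654

Σσ²ᵢ = 2.091 + 0.709 + 0.837 = 3.637
α = (k/(k−1))·(1 − Σσ²ᵢ/total variance) = (3/2)·(1 − 3.637/6.449) = 0.654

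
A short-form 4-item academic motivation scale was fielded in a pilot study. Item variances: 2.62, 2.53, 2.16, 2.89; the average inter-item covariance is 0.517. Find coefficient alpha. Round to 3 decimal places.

coefficient alpha = 0.504

sum of item variances = 2.62 + 2.53 + 2.16 + 2.89 = 10.20
Sum of the 6 distinct covariances = 6 × 0.517 = 3.102
σ²_total = sum of item variances + 2·Σcov = 10.20 + 2 × 3.102 = 16.404
α = (4/3)·(1 − 10.20/16.404) = 0.504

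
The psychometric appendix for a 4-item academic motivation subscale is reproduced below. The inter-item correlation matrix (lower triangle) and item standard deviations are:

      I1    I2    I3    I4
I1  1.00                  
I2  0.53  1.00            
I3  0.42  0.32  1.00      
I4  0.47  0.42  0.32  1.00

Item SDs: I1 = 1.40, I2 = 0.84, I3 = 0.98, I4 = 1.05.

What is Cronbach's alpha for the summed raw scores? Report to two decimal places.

Cronbach's alpha = 0.73

Σσ²ᵢ = 1.40² + 0.84² + 0.98² + 1.05² = 4.7285
Covariances σ_ij = r_ij · s_i · s_j:
  σ(I1,I2) = 0.53 × 1.40 × 0.84 = 0.6233
  σ(I1,I3) = 0.42 × 1.40 × 0.98 = 0.5762
  σ(I1,I4) = 0.47 × 1.40 × 1.05 = 0.6909
  σ(I2,I3) = 0.32 × 0.84 × 0.98 = 0.2634
  σ(I2,I4) = 0.42 × 0.84 × 1.05 = 0.3704
  σ(I3,I4) = 0.32 × 0.98 × 1.05 = 0.3293
σ²_T = Σσ²ᵢ + 2·Σσ_ij = 4.7285 + 2 × 2.8535 = 10.4355
α = (4/3)·(1 − 4.7285/10.4355) = 0.73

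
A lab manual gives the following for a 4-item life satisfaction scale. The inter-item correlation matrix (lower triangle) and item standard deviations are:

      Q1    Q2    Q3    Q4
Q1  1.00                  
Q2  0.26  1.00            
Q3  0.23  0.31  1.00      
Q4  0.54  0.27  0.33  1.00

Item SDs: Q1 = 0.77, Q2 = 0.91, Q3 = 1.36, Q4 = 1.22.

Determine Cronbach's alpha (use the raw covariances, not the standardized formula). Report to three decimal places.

Σσ²ᵢ = 0.77² + 0.91² + 1.36² + 1.22² = 4.7590
Covariances σ_ij = r_ij · s_i · s_j:
  σ(Q1,Q2) = 0.26 × 0.77 × 0.91 = 0.1822
  σ(Q1,Q3) = 0.23 × 0.77 × 1.36 = 0.2409
  σ(Q1,Q4) = 0.54 × 0.77 × 1.22 = 0.5073
  σ(Q2,Q3) = 0.31 × 0.91 × 1.36 = 0.3837
  σ(Q2,Q4) = 0.27 × 0.91 × 1.22 = 0.2998
  σ(Q3,Q4) = 0.33 × 1.36 × 1.22 = 0.5475
σ²_T = Σσ²ᵢ + 2·Σσ_ij = 4.7590 + 2 × 2.1614 = 9.0818
α = (4/3)·(1 − 4.7590/9.0818) = 0.635

α = 0.635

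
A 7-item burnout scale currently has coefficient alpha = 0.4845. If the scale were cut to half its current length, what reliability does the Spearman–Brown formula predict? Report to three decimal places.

Length factor m = 1/2
α' = m·α / (1 − (1−m)·α)
   = 1/2 × 0.4845 / (1 − (1 − 1/2) × 0.4845)
   = 0.2422 / 0.7578 = 0.320

predicted reliability = 0.320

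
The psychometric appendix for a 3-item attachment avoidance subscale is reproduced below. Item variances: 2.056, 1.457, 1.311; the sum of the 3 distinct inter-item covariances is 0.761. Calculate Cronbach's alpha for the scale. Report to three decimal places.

α = 0.360

sum of item variances = 2.056 + 1.457 + 1.311 = 4.824
Sum of distinct covariances = 0.761
total variance = sum of item variances + 2·Σcov = 4.824 + 2 × 0.761 = 6.346
α = (3/2)·(1 − 4.824/6.346) = 0.360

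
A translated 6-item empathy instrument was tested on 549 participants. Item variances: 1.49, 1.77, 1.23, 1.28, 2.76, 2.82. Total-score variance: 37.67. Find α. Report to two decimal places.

α = 0.84

sum of item variances = 1.49 + 1.77 + 1.23 + 1.28 + 2.76 + 2.82 = 11.35
α = (k/(k−1))·(1 − sum of item variances/Var(T)) = (6/5)·(1 − 11.35/37.67) = 0.84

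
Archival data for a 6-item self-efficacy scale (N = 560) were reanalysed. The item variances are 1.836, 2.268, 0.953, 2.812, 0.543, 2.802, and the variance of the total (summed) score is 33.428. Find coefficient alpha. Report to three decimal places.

α = 0.797

ΣVar(i) = 1.836 + 2.268 + 0.953 + 2.812 + 0.543 + 2.802 = 11.214
α = (k/(k−1))·(1 − ΣVar(i)/σ²_total) = (6/5)·(1 − 11.214/33.428) = 0.797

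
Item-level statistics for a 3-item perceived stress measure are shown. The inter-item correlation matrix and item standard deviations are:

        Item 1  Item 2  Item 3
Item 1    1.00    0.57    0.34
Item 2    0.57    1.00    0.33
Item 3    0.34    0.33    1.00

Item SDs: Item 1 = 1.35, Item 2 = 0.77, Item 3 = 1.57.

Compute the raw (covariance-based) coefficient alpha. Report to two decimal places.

Σσ²ᵢ = 1.35² + 0.77² + 1.57² = 4.8803
Covariances σ_ij = r_ij · s_i · s_j:
  σ(Item 1,Item 2) = 0.57 × 1.35 × 0.77 = 0.5925
  σ(Item 1,Item 3) = 0.34 × 1.35 × 1.57 = 0.7206
  σ(Item 2,Item 3) = 0.33 × 0.77 × 1.57 = 0.3989
σ²_T = Σσ²ᵢ + 2·Σσ_ij = 4.8803 + 2 × 1.7120 = 8.3043
α = (3/2)·(1 − 4.8803/8.3043) = 0.62

coefficient alpha = 0.62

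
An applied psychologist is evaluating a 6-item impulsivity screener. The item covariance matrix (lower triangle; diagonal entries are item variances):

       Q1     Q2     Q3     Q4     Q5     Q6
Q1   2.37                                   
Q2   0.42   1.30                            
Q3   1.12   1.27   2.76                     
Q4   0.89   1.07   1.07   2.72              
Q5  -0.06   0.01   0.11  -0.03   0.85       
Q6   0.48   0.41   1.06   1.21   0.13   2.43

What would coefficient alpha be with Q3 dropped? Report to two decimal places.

α = 0.60

Remaining items: Q1, Q2, Q4, Q5, Q6 (k = 5).
Σσᵢ² = 2.37 + 1.30 + 2.72 + 0.85 + 2.43 = 9.67
Var(T) = 9.67 + 2 × 4.53 = 18.73
α (item deleted) = (5/4)·(1 − 9.67/18.73) = 0.60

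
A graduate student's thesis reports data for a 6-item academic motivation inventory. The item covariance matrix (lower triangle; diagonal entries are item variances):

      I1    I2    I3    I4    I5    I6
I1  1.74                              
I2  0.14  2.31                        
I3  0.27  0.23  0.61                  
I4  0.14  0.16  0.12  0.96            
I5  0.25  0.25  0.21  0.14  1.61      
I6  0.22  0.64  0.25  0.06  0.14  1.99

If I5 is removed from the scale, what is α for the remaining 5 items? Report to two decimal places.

Remaining items: I1, I2, I3, I4, I6 (k = 5).
sum of item variances = 1.74 + 2.31 + 0.61 + 0.96 + 1.99 = 7.61
total variance = 7.61 + 2 × 2.23 = 12.07
α (item deleted) = (5/4)·(1 − 7.61/12.07) = 0.46

α = 0.46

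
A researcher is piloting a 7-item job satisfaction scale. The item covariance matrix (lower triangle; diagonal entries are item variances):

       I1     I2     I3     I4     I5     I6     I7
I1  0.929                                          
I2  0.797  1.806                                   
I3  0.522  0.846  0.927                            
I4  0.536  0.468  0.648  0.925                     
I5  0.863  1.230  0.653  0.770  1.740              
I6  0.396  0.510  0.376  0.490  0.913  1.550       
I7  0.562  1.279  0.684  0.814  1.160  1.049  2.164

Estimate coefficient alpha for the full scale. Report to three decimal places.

α = 0.882

ΣVar(i) = 0.929 + 1.806 + 0.927 + 0.925 + 1.740 + 1.550 + 2.164 = 10.041
Sum of the distinct covariances = 15.566
total variance = 10.041 + 2 × 15.566 = 41.173
α = (k/(k−1))·(1 − ΣVar(i)/total variance) = (7/6)·(1 − 10.041/41.173) = 0.882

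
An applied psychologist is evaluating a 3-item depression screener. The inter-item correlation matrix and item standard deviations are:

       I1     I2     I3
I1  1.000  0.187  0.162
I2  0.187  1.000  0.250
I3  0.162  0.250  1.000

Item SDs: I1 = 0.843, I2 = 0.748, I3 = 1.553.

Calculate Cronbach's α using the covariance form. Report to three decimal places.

Cronbach's α = 0.378

Σσ²ᵢ = 0.843² + 0.748² + 1.553² = 3.6820
Covariances σ_ij = r_ij · s_i · s_j:
  σ(I1,I2) = 0.187 × 0.843 × 0.748 = 0.1179
  σ(I1,I3) = 0.162 × 0.843 × 1.553 = 0.2121
  σ(I2,I3) = 0.250 × 0.748 × 1.553 = 0.2904
σ²_T = Σσ²ᵢ + 2·Σσ_ij = 3.6820 + 2 × 0.6204 = 4.9228
α = (3/2)·(1 − 3.6820/4.9228) = 0.378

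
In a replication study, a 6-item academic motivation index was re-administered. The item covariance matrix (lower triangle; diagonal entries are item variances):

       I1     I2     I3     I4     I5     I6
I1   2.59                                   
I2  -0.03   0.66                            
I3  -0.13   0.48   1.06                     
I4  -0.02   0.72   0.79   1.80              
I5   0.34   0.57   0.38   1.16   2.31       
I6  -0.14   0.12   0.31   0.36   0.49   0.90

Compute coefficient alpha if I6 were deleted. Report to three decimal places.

Remaining items: I1, I2, I3, I4, I5 (k = 5).
sum of item variances = 2.59 + 0.66 + 1.06 + 1.80 + 2.31 = 8.42
σ²_total = 8.42 + 2 × 4.26 = 16.94
α (item deleted) = (5/4)·(1 − 8.42/16.94) = 0.629

α = 0.629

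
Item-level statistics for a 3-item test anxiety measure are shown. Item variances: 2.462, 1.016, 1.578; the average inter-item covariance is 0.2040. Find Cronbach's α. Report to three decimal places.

Cronbach's α = 0.292

sum of item variances = 2.462 + 1.016 + 1.578 = 5.056
Sum of the 3 distinct covariances = 3 × 0.2040 = 0.6120
σ²_T = sum of item variances + 2·Σcov = 5.056 + 2 × 0.6120 = 6.2800
α = (3/2)·(1 − 5.056/6.2800) = 0.292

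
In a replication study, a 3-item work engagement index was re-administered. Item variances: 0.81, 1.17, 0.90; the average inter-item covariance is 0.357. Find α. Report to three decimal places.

α = 0.640

sum of item variances = 0.81 + 1.17 + 0.90 = 2.88
Sum of the 3 distinct covariances = 3 × 0.357 = 1.071
σ²_total = sum of item variances + 2·Σcov = 2.88 + 2 × 1.071 = 5.022
α = (3/2)·(1 − 2.88/5.022) = 0.640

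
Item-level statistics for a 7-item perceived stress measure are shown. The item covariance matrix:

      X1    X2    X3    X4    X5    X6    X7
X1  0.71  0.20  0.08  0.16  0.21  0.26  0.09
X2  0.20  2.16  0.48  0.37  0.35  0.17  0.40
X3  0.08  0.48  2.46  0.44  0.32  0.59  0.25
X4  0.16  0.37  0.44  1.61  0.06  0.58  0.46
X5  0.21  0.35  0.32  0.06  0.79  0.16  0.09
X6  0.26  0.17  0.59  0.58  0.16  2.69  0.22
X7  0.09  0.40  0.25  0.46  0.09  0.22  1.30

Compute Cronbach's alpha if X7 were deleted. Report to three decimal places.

α = 0.551

Remaining items: X1, X2, X3, X4, X5, X6 (k = 6).
ΣVar(i) = 0.71 + 2.16 + 2.46 + 1.61 + 0.79 + 2.69 = 10.42
total variance = 10.42 + 2 × 4.43 = 19.28
α (item deleted) = (6/5)·(1 − 10.42/19.28) = 0.551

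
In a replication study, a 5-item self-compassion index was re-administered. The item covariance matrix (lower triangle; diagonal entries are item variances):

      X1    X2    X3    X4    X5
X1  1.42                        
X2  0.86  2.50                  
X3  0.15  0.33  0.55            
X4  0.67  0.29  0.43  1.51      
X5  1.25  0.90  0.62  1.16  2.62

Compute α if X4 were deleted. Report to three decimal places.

α = 0.716

Remaining items: X1, X2, X3, X5 (k = 4).
sum of item variances = 1.42 + 2.50 + 0.55 + 2.62 = 7.09
σ²_total = 7.09 + 2 × 4.11 = 15.31
α (item deleted) = (4/3)·(1 − 7.09/15.31) = 0.716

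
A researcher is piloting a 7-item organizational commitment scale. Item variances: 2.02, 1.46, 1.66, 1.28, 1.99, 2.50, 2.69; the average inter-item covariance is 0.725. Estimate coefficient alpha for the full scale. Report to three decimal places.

Σσᵢ² = 2.02 + 1.46 + 1.66 + 1.28 + 1.99 + 2.50 + 2.69 = 13.60
Sum of the 21 distinct covariances = 21 × 0.725 = 15.225
total variance = Σσᵢ² + 2·Σcov = 13.60 + 2 × 15.225 = 44.050
α = (7/6)·(1 − 13.60/44.050) = 0.806

α = 0.806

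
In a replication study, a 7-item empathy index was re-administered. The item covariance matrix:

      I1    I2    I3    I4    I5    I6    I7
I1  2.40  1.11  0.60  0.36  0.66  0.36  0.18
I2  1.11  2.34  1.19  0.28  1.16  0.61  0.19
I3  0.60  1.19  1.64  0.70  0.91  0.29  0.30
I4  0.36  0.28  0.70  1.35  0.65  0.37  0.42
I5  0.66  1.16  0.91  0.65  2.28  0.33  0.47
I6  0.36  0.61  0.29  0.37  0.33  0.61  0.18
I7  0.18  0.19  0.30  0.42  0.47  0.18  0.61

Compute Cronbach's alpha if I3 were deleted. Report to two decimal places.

α = 0.73

Remaining items: I1, I2, I4, I5, I6, I7 (k = 6).
Σσᵢ² = 2.40 + 2.34 + 1.35 + 2.28 + 0.61 + 0.61 = 9.59
total variance = 9.59 + 2 × 7.33 = 24.25
α (item deleted) = (6/5)·(1 − 9.59/24.25) = 0.73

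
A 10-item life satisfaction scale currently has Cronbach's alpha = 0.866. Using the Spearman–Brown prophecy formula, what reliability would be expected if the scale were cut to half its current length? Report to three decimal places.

predicted reliability = 0.764

Length factor m = 1/2
α' = m·α / (1 − (1−m)·α)
   = 1/2 × 0.866 / (1 − (1 − 1/2) × 0.866)
   = 0.4330 / 0.5670 = 0.764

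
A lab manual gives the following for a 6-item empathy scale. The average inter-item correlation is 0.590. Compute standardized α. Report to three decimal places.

Standardized α = k·r̄ / (1 + (k−1)·r̄) = 6 × 0.590 / (1 + 5 × 0.590)
  = 3.5400 / 3.9500 = 0.896

standardized α = 0.896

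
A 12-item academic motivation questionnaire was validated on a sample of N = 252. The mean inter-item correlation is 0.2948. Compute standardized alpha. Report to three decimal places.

standardized alpha = 0.834

Standardized α = k·r̄ / (1 + (k−1)·r̄) = 12 × 0.2948 / (1 + 11 × 0.2948)
  = 3.5376 / 4.2428 = 0.834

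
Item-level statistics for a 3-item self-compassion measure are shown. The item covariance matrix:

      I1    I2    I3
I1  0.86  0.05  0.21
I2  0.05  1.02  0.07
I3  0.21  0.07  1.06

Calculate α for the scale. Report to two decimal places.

Σσ²ᵢ = 0.86 + 1.02 + 1.06 = 2.94
Sum of off-diagonal covariances = 0.33
total variance = 2.94 + 2 × 0.33 = 3.60
α = (k/(k−1))·(1 − Σσ²ᵢ/total variance) = (3/2)·(1 − 2.94/3.60) = 0.28

α = 0.28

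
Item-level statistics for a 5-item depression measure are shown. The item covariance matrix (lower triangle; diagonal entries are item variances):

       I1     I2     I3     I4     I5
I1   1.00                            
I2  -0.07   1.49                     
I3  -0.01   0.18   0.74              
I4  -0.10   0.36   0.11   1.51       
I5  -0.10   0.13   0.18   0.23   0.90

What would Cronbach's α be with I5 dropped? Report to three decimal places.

Remaining items: I1, I2, I3, I4 (k = 4).
ΣVar(i) = 1.00 + 1.49 + 0.74 + 1.51 = 4.74
σ²_total = 4.74 + 2 × 0.47 = 5.68
α (item deleted) = (4/3)·(1 − 4.74/5.68) = 0.221

α = 0.221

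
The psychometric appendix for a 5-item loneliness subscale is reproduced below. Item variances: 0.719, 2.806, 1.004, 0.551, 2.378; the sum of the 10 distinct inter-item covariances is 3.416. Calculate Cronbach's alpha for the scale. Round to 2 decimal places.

α = 0.60

Σσᵢ² = 0.719 + 2.806 + 1.004 + 0.551 + 2.378 = 7.458
Sum of distinct covariances = 3.416
total variance = Σσᵢ² + 2·Σcov = 7.458 + 2 × 3.416 = 14.290
α = (5/4)·(1 − 7.458/14.290) = 0.60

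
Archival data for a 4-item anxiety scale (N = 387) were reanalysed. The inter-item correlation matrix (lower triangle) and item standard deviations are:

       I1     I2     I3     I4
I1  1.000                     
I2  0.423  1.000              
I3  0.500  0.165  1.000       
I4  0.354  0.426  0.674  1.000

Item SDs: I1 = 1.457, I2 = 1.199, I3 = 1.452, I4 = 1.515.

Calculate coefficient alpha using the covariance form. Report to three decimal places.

α = 0.750

Σσ²ᵢ = 1.457² + 1.199² + 1.452² + 1.515² = 7.9640
Covariances σ_ij = r_ij · s_i · s_j:
  σ(I1,I2) = 0.423 × 1.457 × 1.199 = 0.7390
  σ(I1,I3) = 0.500 × 1.457 × 1.452 = 1.0578
  σ(I1,I4) = 0.354 × 1.457 × 1.515 = 0.7814
  σ(I2,I3) = 0.165 × 1.199 × 1.452 = 0.2873
  σ(I2,I4) = 0.426 × 1.199 × 1.515 = 0.7738
  σ(I3,I4) = 0.674 × 1.452 × 1.515 = 1.4827
σ²_T = Σσ²ᵢ + 2·Σσ_ij = 7.9640 + 2 × 5.1220 = 18.2080
α = (4/3)·(1 − 7.9640/18.2080) = 0.750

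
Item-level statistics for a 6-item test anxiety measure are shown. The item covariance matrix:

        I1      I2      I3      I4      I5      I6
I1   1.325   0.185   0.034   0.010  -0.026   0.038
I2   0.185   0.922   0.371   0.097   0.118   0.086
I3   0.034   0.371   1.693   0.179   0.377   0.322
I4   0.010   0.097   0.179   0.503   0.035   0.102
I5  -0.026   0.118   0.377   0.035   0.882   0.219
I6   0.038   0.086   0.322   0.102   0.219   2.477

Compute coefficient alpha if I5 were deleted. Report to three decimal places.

α = 0.364

Remaining items: I1, I2, I3, I4, I6 (k = 5).
ΣVar(i) = 1.325 + 0.922 + 1.693 + 0.503 + 2.477 = 6.920
σ²_total = 6.920 + 2 × 1.424 = 9.768
α (item deleted) = (5/4)·(1 − 6.920/9.768) = 0.364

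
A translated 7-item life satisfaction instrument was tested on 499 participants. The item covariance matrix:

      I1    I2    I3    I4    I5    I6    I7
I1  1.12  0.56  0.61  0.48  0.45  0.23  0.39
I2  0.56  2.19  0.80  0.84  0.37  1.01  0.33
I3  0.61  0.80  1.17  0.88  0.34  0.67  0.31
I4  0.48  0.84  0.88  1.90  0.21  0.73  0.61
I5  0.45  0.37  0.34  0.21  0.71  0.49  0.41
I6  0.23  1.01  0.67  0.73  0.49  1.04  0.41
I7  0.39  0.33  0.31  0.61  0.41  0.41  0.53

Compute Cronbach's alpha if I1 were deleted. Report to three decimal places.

Cronbach's alpha = 0.829

Remaining items: I2, I3, I4, I5, I6, I7 (k = 6).
ΣVar(i) = 2.19 + 1.17 + 1.90 + 0.71 + 1.04 + 0.53 = 7.54
σ²_total = 7.54 + 2 × 8.41 = 24.36
α (item deleted) = (6/5)·(1 − 7.54/24.36) = 0.829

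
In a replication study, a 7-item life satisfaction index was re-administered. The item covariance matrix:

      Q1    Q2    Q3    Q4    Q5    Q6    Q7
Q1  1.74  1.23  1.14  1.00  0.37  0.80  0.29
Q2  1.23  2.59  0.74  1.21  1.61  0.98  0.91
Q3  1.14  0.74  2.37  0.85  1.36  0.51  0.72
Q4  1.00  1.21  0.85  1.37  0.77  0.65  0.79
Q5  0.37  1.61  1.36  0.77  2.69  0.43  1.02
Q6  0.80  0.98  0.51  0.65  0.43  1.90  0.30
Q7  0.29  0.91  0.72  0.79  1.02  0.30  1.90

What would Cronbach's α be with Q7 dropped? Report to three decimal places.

α = 0.820

Remaining items: Q1, Q2, Q3, Q4, Q5, Q6 (k = 6).
Σσᵢ² = 1.74 + 2.59 + 2.37 + 1.37 + 2.69 + 1.90 = 12.66
Var(T) = 12.66 + 2 × 13.65 = 39.96
α (item deleted) = (6/5)·(1 − 12.66/39.96) = 0.820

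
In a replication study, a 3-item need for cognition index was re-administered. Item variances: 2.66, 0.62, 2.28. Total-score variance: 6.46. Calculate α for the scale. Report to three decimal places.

sum of item variances = 2.66 + 0.62 + 2.28 = 5.56
α = (k/(k−1))·(1 − sum of item variances/σ²_T) = (3/2)·(1 − 5.56/6.46) = 0.209

α = 0.209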